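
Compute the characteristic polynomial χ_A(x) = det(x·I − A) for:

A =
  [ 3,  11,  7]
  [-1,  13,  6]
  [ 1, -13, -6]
x^3 - 10*x^2 + 25*x

Expanding det(x·I − A) (e.g. by cofactor expansion or by noting that A is similar to its Jordan form J, which has the same characteristic polynomial as A) gives
  χ_A(x) = x^3 - 10*x^2 + 25*x
which factors as x*(x - 5)^2. The eigenvalues (with algebraic multiplicities) are λ = 0 with multiplicity 1, λ = 5 with multiplicity 2.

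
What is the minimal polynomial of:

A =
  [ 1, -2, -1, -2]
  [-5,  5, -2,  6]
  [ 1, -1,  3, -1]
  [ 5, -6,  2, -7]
x^4 - 2*x^3 - 3*x^2 + 4*x + 4

The characteristic polynomial is χ_A(x) = (x - 2)^2*(x + 1)^2, so the eigenvalues are known. The minimal polynomial is
  m_A(x) = Π_λ (x − λ)^{k_λ}
where k_λ is the size of the *largest* Jordan block for λ (equivalently, the smallest k with (A − λI)^k v = 0 for every generalised eigenvector v of λ).

  λ = -1: largest Jordan block has size 2, contributing (x + 1)^2
  λ = 2: largest Jordan block has size 2, contributing (x − 2)^2

So m_A(x) = (x - 2)^2*(x + 1)^2 = x^4 - 2*x^3 - 3*x^2 + 4*x + 4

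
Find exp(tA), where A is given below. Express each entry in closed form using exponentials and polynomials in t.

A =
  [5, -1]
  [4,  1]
e^{tA} =
  [2*t*exp(3*t) + exp(3*t), -t*exp(3*t)]
  [4*t*exp(3*t), -2*t*exp(3*t) + exp(3*t)]

Strategy: write A = P · J · P⁻¹ where J is a Jordan canonical form, so e^{tA} = P · e^{tJ} · P⁻¹, and e^{tJ} can be computed block-by-block.

A has Jordan form
J =
  [3, 1]
  [0, 3]
(up to reordering of blocks).

Per-block formulas:
  For a 2×2 Jordan block J_2(3): exp(t · J_2(3)) = e^(3t)·(I + t·N), where N is the 2×2 nilpotent shift.

After assembling e^{tJ} and conjugating by P, we get:

e^{tA} =
  [2*t*exp(3*t) + exp(3*t), -t*exp(3*t)]
  [4*t*exp(3*t), -2*t*exp(3*t) + exp(3*t)]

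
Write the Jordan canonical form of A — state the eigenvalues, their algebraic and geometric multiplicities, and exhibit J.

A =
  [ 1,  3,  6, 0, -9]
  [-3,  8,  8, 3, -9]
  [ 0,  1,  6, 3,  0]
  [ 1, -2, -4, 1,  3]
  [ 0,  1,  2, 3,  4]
J_2(4) ⊕ J_2(4) ⊕ J_1(4)

The characteristic polynomial is
  det(x·I − A) = x^5 - 20*x^4 + 160*x^3 - 640*x^2 + 1280*x - 1024 = (x - 4)^5

Eigenvalues and multiplicities (the geometric multiplicity of λ is n − rank(A − λI), which equals the number of Jordan blocks for λ):
  λ = 4: algebraic multiplicity = 5, geometric multiplicity = 3

Determining the block sizes for each eigenvalue:
  λ = 4: with am = 5 and gm = 3, the partition is not yet determined (e.g. several partitions of 5 into 3 parts exist). Let N = A − (4)·I. Computing rank(N^1) = 2, rank(N^2) = 0; the number of blocks of size ≥ j is rank(N^{j−1}) − rank(N^j), giving [3, 2]. So we have 2 block(s) of size 2, 1 block(s) of size 1 → block sizes [2, 2, 1]

Assembling the blocks gives a Jordan form
J =
  [4, 1, 0, 0, 0]
  [0, 4, 0, 0, 0]
  [0, 0, 4, 1, 0]
  [0, 0, 0, 4, 0]
  [0, 0, 0, 0, 4]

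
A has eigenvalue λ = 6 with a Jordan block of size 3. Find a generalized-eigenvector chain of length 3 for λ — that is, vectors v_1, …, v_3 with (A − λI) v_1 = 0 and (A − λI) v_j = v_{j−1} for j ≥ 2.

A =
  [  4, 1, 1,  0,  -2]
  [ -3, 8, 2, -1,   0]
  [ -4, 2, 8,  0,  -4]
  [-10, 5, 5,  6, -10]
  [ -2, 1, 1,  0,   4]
A Jordan chain for λ = 6 of length 3:
v_1 = (1, 2, 2, 5, 1)ᵀ
v_2 = (-2, -3, -4, -10, -2)ᵀ
v_3 = (1, 0, 0, 0, 0)ᵀ

Let N = A − (6)·I. We want v_3 with N^3 v_3 = 0 but N^2 v_3 ≠ 0; then v_{j-1} := N · v_j for j = 3, …, 2.

Pick v_3 = (1, 0, 0, 0, 0)ᵀ.
Then v_2 = N · v_3 = (-2, -3, -4, -10, -2)ᵀ.
Then v_1 = N · v_2 = (1, 2, 2, 5, 1)ᵀ.

Sanity check: (A − (6)·I) v_1 = (0, 0, 0, 0, 0)ᵀ = 0. ✓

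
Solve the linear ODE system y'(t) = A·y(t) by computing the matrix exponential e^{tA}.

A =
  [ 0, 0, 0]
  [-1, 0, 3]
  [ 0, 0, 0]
e^{tA} =
  [1, 0, 0]
  [-t, 1, 3*t]
  [0, 0, 1]

Strategy: write A = P · J · P⁻¹ where J is a Jordan canonical form, so e^{tA} = P · e^{tJ} · P⁻¹, and e^{tJ} can be computed block-by-block.

A has Jordan form
J =
  [0, 1, 0]
  [0, 0, 0]
  [0, 0, 0]
(up to reordering of blocks).

Per-block formulas:
  For a 1×1 block at λ = 0: exp(t · [0]) = [e^(0t)].
  For a 2×2 Jordan block J_2(0): exp(t · J_2(0)) = e^(0t)·(I + t·N), where N is the 2×2 nilpotent shift.

After assembling e^{tJ} and conjugating by P, we get:

e^{tA} =
  [1, 0, 0]
  [-t, 1, 3*t]
  [0, 0, 1]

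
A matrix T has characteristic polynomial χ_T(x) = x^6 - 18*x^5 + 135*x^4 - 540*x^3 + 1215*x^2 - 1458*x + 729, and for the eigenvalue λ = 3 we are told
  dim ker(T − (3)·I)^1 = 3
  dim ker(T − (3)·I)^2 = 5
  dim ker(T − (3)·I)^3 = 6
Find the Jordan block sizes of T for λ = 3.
Block sizes for λ = 3: [3, 2, 1]

From the dimensions of kernels of powers, the number of Jordan blocks of size at least j is d_j − d_{j−1} where d_j = dim ker(N^j) (with d_0 = 0). Computing the differences gives [3, 2, 1].
The number of blocks of size exactly k is (#blocks of size ≥ k) − (#blocks of size ≥ k + 1), so the partition is: 1 block(s) of size 1, 1 block(s) of size 2, 1 block(s) of size 3.
In nonincreasing order the block sizes are [3, 2, 1].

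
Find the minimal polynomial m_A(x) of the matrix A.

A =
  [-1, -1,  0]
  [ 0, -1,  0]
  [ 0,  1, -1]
x^2 + 2*x + 1

The characteristic polynomial is χ_A(x) = (x + 1)^3, so the eigenvalues are known. The minimal polynomial is
  m_A(x) = Π_λ (x − λ)^{k_λ}
where k_λ is the size of the *largest* Jordan block for λ (equivalently, the smallest k with (A − λI)^k v = 0 for every generalised eigenvector v of λ).

  λ = -1: largest Jordan block has size 2, contributing (x + 1)^2

So m_A(x) = (x + 1)^2 = x^2 + 2*x + 1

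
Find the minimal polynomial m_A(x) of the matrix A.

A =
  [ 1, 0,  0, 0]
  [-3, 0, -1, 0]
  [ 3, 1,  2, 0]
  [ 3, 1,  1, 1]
x^2 - 2*x + 1

The characteristic polynomial is χ_A(x) = (x - 1)^4, so the eigenvalues are known. The minimal polynomial is
  m_A(x) = Π_λ (x − λ)^{k_λ}
where k_λ is the size of the *largest* Jordan block for λ (equivalently, the smallest k with (A − λI)^k v = 0 for every generalised eigenvector v of λ).

  λ = 1: largest Jordan block has size 2, contributing (x − 1)^2

So m_A(x) = (x - 1)^2 = x^2 - 2*x + 1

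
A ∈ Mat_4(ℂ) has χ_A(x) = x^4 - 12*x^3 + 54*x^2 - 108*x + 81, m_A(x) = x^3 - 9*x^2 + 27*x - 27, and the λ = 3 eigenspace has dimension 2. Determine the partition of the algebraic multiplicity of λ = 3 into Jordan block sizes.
Block sizes for λ = 3: [3, 1]

Step 1 — from the characteristic polynomial, algebraic multiplicity of λ = 3 is 4. From dim ker(A − (3)·I) = 2, there are exactly 2 Jordan blocks for λ = 3.
Step 2 — from the minimal polynomial, the factor (x − 3)^3 tells us the largest block for λ = 3 has size 3.
Step 3 — with total size 4, 2 blocks, and largest block 3, the block sizes (in nonincreasing order) are [3, 1].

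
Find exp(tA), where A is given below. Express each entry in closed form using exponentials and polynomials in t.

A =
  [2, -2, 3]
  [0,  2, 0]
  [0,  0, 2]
e^{tA} =
  [exp(2*t), -2*t*exp(2*t), 3*t*exp(2*t)]
  [0, exp(2*t), 0]
  [0, 0, exp(2*t)]

Strategy: write A = P · J · P⁻¹ where J is a Jordan canonical form, so e^{tA} = P · e^{tJ} · P⁻¹, and e^{tJ} can be computed block-by-block.

A has Jordan form
J =
  [2, 1, 0]
  [0, 2, 0]
  [0, 0, 2]
(up to reordering of blocks).

Per-block formulas:
  For a 2×2 Jordan block J_2(2): exp(t · J_2(2)) = e^(2t)·(I + t·N), where N is the 2×2 nilpotent shift.
  For a 1×1 block at λ = 2: exp(t · [2]) = [e^(2t)].

After assembling e^{tJ} and conjugating by P, we get:

e^{tA} =
  [exp(2*t), -2*t*exp(2*t), 3*t*exp(2*t)]
  [0, exp(2*t), 0]
  [0, 0, exp(2*t)]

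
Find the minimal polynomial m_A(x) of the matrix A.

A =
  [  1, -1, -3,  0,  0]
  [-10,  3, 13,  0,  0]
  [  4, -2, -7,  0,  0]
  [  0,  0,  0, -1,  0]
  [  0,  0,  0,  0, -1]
x^3 + 3*x^2 + 3*x + 1

The characteristic polynomial is χ_A(x) = (x + 1)^5, so the eigenvalues are known. The minimal polynomial is
  m_A(x) = Π_λ (x − λ)^{k_λ}
where k_λ is the size of the *largest* Jordan block for λ (equivalently, the smallest k with (A − λI)^k v = 0 for every generalised eigenvector v of λ).

  λ = -1: largest Jordan block has size 3, contributing (x + 1)^3

So m_A(x) = (x + 1)^3 = x^3 + 3*x^2 + 3*x + 1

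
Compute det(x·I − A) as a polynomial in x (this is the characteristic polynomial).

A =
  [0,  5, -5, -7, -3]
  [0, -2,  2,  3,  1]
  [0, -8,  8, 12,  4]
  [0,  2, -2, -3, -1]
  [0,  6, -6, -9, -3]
x^5

Expanding det(x·I − A) (e.g. by cofactor expansion or by noting that A is similar to its Jordan form J, which has the same characteristic polynomial as A) gives
  χ_A(x) = x^5
which factors as x^5. The eigenvalues (with algebraic multiplicities) are λ = 0 with multiplicity 5.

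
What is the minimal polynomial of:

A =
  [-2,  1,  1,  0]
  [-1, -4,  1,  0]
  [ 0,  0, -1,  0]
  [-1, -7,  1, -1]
x^3 + 7*x^2 + 15*x + 9

The characteristic polynomial is χ_A(x) = (x + 1)^2*(x + 3)^2, so the eigenvalues are known. The minimal polynomial is
  m_A(x) = Π_λ (x − λ)^{k_λ}
where k_λ is the size of the *largest* Jordan block for λ (equivalently, the smallest k with (A − λI)^k v = 0 for every generalised eigenvector v of λ).

  λ = -3: largest Jordan block has size 2, contributing (x + 3)^2
  λ = -1: largest Jordan block has size 1, contributing (x + 1)

So m_A(x) = (x + 1)*(x + 3)^2 = x^3 + 7*x^2 + 15*x + 9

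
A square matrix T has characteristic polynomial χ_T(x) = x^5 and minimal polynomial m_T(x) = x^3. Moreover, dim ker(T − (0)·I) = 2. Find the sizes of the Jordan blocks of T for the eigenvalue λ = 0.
Block sizes for λ = 0: [3, 2]

Step 1 — from the characteristic polynomial, algebraic multiplicity of λ = 0 is 5. From dim ker(T − (0)·I) = 2, there are exactly 2 Jordan blocks for λ = 0.
Step 2 — from the minimal polynomial, the factor (x − 0)^3 tells us the largest block for λ = 0 has size 3.
Step 3 — with total size 5, 2 blocks, and largest block 3, the block sizes (in nonincreasing order) are [3, 2].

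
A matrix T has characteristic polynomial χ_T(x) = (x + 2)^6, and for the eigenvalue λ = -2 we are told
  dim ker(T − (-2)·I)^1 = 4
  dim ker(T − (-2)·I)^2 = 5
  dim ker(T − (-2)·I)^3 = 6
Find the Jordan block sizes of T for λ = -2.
Block sizes for λ = -2: [3, 1, 1, 1]

From the dimensions of kernels of powers, the number of Jordan blocks of size at least j is d_j − d_{j−1} where d_j = dim ker(N^j) (with d_0 = 0). Computing the differences gives [4, 1, 1].
The number of blocks of size exactly k is (#blocks of size ≥ k) − (#blocks of size ≥ k + 1), so the partition is: 3 block(s) of size 1, 1 block(s) of size 3.
In nonincreasing order the block sizes are [3, 1, 1, 1].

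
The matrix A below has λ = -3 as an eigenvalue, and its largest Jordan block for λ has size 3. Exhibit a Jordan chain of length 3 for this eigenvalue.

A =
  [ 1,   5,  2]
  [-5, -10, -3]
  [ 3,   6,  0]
A Jordan chain for λ = -3 of length 3:
v_1 = (-3, 6, -9)ᵀ
v_2 = (4, -5, 3)ᵀ
v_3 = (1, 0, 0)ᵀ

Let N = A − (-3)·I. We want v_3 with N^3 v_3 = 0 but N^2 v_3 ≠ 0; then v_{j-1} := N · v_j for j = 3, …, 2.

Pick v_3 = (1, 0, 0)ᵀ.
Then v_2 = N · v_3 = (4, -5, 3)ᵀ.
Then v_1 = N · v_2 = (-3, 6, -9)ᵀ.

Sanity check: (A − (-3)·I) v_1 = (0, 0, 0)ᵀ = 0. ✓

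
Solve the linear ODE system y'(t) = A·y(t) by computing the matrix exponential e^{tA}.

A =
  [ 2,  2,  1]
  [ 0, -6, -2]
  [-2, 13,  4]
e^{tA} =
  [t^2 + 2*t + 1, 5*t^2/2 + 2*t, t^2 + t]
  [2*t^2, 5*t^2 - 6*t + 1, 2*t^2 - 2*t]
  [-6*t^2 - 2*t, -15*t^2 + 13*t, -6*t^2 + 4*t + 1]

Strategy: write A = P · J · P⁻¹ where J is a Jordan canonical form, so e^{tA} = P · e^{tJ} · P⁻¹, and e^{tJ} can be computed block-by-block.

A has Jordan form
J =
  [0, 1, 0]
  [0, 0, 1]
  [0, 0, 0]
(up to reordering of blocks).

Per-block formulas:
  For a 3×3 Jordan block J_3(0): exp(t · J_3(0)) = e^(0t)·(I + t·N + (t^2/2)·N^2), where N is the 3×3 nilpotent shift.

After assembling e^{tJ} and conjugating by P, we get:

e^{tA} =
  [t^2 + 2*t + 1, 5*t^2/2 + 2*t, t^2 + t]
  [2*t^2, 5*t^2 - 6*t + 1, 2*t^2 - 2*t]
  [-6*t^2 - 2*t, -15*t^2 + 13*t, -6*t^2 + 4*t + 1]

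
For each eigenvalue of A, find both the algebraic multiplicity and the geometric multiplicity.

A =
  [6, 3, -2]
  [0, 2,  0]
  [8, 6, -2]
λ = 2: alg = 3, geom = 2

Step 1 — factor the characteristic polynomial to read off the algebraic multiplicities:
  χ_A(x) = (x - 2)^3

Step 2 — compute geometric multiplicities via the rank-nullity identity g(λ) = n − rank(A − λI):
  rank(A − (2)·I) = 1, so dim ker(A − (2)·I) = n − 1 = 2

Summary:
  λ = 2: algebraic multiplicity = 3, geometric multiplicity = 2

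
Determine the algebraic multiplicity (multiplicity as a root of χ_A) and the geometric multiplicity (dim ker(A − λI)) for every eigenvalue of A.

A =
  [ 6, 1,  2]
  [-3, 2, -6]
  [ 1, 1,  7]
λ = 5: alg = 3, geom = 2

Step 1 — factor the characteristic polynomial to read off the algebraic multiplicities:
  χ_A(x) = (x - 5)^3

Step 2 — compute geometric multiplicities via the rank-nullity identity g(λ) = n − rank(A − λI):
  rank(A − (5)·I) = 1, so dim ker(A − (5)·I) = n − 1 = 2

Summary:
  λ = 5: algebraic multiplicity = 3, geometric multiplicity = 2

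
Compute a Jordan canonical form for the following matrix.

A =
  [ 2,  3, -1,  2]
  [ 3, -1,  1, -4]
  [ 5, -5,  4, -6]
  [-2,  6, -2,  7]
J_3(3) ⊕ J_1(3)

The characteristic polynomial is
  det(x·I − A) = x^4 - 12*x^3 + 54*x^2 - 108*x + 81 = (x - 3)^4

Eigenvalues and multiplicities (the geometric multiplicity of λ is n − rank(A − λI), which equals the number of Jordan blocks for λ):
  λ = 3: algebraic multiplicity = 4, geometric multiplicity = 2

Determining the block sizes for each eigenvalue:
  λ = 3: with am = 4 and gm = 2, the partition is not yet determined (e.g. several partitions of 4 into 2 parts exist). Let N = A − (3)·I. Computing rank(N^1) = 2, rank(N^2) = 1, rank(N^3) = 0; the number of blocks of size ≥ j is rank(N^{j−1}) − rank(N^j), giving [2, 1, 1]. So we have 1 block(s) of size 3, 1 block(s) of size 1 → block sizes [3, 1]

Assembling the blocks gives a Jordan form
J =
  [3, 1, 0, 0]
  [0, 3, 1, 0]
  [0, 0, 3, 0]
  [0, 0, 0, 3]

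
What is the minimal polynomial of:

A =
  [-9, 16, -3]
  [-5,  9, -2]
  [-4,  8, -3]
x^3 + 3*x^2 + 3*x + 1

The characteristic polynomial is χ_A(x) = (x + 1)^3, so the eigenvalues are known. The minimal polynomial is
  m_A(x) = Π_λ (x − λ)^{k_λ}
where k_λ is the size of the *largest* Jordan block for λ (equivalently, the smallest k with (A − λI)^k v = 0 for every generalised eigenvector v of λ).

  λ = -1: largest Jordan block has size 3, contributing (x + 1)^3

So m_A(x) = (x + 1)^3 = x^3 + 3*x^2 + 3*x + 1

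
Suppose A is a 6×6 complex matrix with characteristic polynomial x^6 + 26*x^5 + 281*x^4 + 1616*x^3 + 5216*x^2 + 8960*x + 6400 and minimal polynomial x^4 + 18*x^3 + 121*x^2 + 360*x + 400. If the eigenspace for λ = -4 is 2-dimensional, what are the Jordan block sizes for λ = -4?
Block sizes for λ = -4: [2, 2]

Step 1 — from the characteristic polynomial, algebraic multiplicity of λ = -4 is 4. From dim ker(A − (-4)·I) = 2, there are exactly 2 Jordan blocks for λ = -4.
Step 2 — from the minimal polynomial, the factor (x + 4)^2 tells us the largest block for λ = -4 has size 2.
Step 3 — with total size 4, 2 blocks, and largest block 2, the block sizes (in nonincreasing order) are [2, 2].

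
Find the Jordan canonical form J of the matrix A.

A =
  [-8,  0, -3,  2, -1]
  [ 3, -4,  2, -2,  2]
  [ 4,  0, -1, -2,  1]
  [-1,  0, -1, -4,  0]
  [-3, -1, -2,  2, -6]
J_3(-5) ⊕ J_2(-4)

The characteristic polynomial is
  det(x·I − A) = x^5 + 23*x^4 + 211*x^3 + 965*x^2 + 2200*x + 2000 = (x + 4)^2*(x + 5)^3

Eigenvalues and multiplicities (the geometric multiplicity of λ is n − rank(A − λI), which equals the number of Jordan blocks for λ):
  λ = -5: algebraic multiplicity = 3, geometric multiplicity = 1
  λ = -4: algebraic multiplicity = 2, geometric multiplicity = 1

Determining the block sizes for each eigenvalue:
  λ = -5: one block (gm = 1), so the single block has size am = 3 → block sizes [3]
  λ = -4: one block (gm = 1), so the single block has size am = 2 → block sizes [2]

Assembling the blocks gives a Jordan form
J =
  [-5,  1,  0,  0,  0]
  [ 0, -5,  1,  0,  0]
  [ 0,  0, -5,  0,  0]
  [ 0,  0,  0, -4,  1]
  [ 0,  0,  0,  0, -4]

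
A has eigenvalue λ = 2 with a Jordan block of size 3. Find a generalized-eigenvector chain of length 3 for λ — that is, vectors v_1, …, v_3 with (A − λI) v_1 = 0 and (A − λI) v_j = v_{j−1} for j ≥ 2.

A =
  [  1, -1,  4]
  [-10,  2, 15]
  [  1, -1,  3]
A Jordan chain for λ = 2 of length 3:
v_1 = (15, 25, 10)ᵀ
v_2 = (-1, -10, 1)ᵀ
v_3 = (1, 0, 0)ᵀ

Let N = A − (2)·I. We want v_3 with N^3 v_3 = 0 but N^2 v_3 ≠ 0; then v_{j-1} := N · v_j for j = 3, …, 2.

Pick v_3 = (1, 0, 0)ᵀ.
Then v_2 = N · v_3 = (-1, -10, 1)ᵀ.
Then v_1 = N · v_2 = (15, 25, 10)ᵀ.

Sanity check: (A − (2)·I) v_1 = (0, 0, 0)ᵀ = 0. ✓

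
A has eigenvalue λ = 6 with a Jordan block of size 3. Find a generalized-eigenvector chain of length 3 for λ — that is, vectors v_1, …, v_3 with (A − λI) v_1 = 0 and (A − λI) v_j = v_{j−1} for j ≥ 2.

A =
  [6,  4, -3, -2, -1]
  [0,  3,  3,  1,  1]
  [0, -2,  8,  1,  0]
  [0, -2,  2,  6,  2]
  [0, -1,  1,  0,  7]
A Jordan chain for λ = 6 of length 3:
v_1 = (-1, 0, 0, 0, 0)ᵀ
v_2 = (4, -3, -2, -2, -1)ᵀ
v_3 = (0, 1, 0, 0, 0)ᵀ

Let N = A − (6)·I. We want v_3 with N^3 v_3 = 0 but N^2 v_3 ≠ 0; then v_{j-1} := N · v_j for j = 3, …, 2.

Pick v_3 = (0, 1, 0, 0, 0)ᵀ.
Then v_2 = N · v_3 = (4, -3, -2, -2, -1)ᵀ.
Then v_1 = N · v_2 = (-1, 0, 0, 0, 0)ᵀ.

Sanity check: (A − (6)·I) v_1 = (0, 0, 0, 0, 0)ᵀ = 0. ✓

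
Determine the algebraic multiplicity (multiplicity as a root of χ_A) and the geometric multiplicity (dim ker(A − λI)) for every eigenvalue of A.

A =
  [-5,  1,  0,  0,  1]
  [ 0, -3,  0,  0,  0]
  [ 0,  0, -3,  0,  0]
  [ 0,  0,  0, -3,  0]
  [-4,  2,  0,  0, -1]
λ = -3: alg = 5, geom = 4

Step 1 — factor the characteristic polynomial to read off the algebraic multiplicities:
  χ_A(x) = (x + 3)^5

Step 2 — compute geometric multiplicities via the rank-nullity identity g(λ) = n − rank(A − λI):
  rank(A − (-3)·I) = 1, so dim ker(A − (-3)·I) = n − 1 = 4

Summary:
  λ = -3: algebraic multiplicity = 5, geometric multiplicity = 4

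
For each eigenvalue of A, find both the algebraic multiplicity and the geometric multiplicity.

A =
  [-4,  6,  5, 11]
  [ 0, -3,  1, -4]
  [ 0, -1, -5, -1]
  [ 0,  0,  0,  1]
λ = -4: alg = 3, geom = 1; λ = 1: alg = 1, geom = 1

Step 1 — factor the characteristic polynomial to read off the algebraic multiplicities:
  χ_A(x) = (x - 1)*(x + 4)^3

Step 2 — compute geometric multiplicities via the rank-nullity identity g(λ) = n − rank(A − λI):
  rank(A − (-4)·I) = 3, so dim ker(A − (-4)·I) = n − 3 = 1
  rank(A − (1)·I) = 3, so dim ker(A − (1)·I) = n − 3 = 1

Summary:
  λ = -4: algebraic multiplicity = 3, geometric multiplicity = 1
  λ = 1: algebraic multiplicity = 1, geometric multiplicity = 1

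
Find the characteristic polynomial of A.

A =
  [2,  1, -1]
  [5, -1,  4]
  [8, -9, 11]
x^3 - 12*x^2 + 48*x - 64

Expanding det(x·I − A) (e.g. by cofactor expansion or by noting that A is similar to its Jordan form J, which has the same characteristic polynomial as A) gives
  χ_A(x) = x^3 - 12*x^2 + 48*x - 64
which factors as (x - 4)^3. The eigenvalues (with algebraic multiplicities) are λ = 4 with multiplicity 3.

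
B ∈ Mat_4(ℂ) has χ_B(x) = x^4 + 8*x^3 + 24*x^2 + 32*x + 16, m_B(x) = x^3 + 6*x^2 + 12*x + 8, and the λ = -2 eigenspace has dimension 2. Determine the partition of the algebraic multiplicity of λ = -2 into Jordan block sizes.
Block sizes for λ = -2: [3, 1]

Step 1 — from the characteristic polynomial, algebraic multiplicity of λ = -2 is 4. From dim ker(B − (-2)·I) = 2, there are exactly 2 Jordan blocks for λ = -2.
Step 2 — from the minimal polynomial, the factor (x + 2)^3 tells us the largest block for λ = -2 has size 3.
Step 3 — with total size 4, 2 blocks, and largest block 3, the block sizes (in nonincreasing order) are [3, 1].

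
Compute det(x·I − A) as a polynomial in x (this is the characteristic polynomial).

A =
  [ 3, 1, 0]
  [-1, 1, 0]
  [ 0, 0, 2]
x^3 - 6*x^2 + 12*x - 8

Expanding det(x·I − A) (e.g. by cofactor expansion or by noting that A is similar to its Jordan form J, which has the same characteristic polynomial as A) gives
  χ_A(x) = x^3 - 6*x^2 + 12*x - 8
which factors as (x - 2)^3. The eigenvalues (with algebraic multiplicities) are λ = 2 with multiplicity 3.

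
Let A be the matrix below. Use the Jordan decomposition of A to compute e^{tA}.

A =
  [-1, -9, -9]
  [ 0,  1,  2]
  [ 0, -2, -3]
e^{tA} =
  [exp(-t), -9*t*exp(-t), -9*t*exp(-t)]
  [0, 2*t*exp(-t) + exp(-t), 2*t*exp(-t)]
  [0, -2*t*exp(-t), -2*t*exp(-t) + exp(-t)]

Strategy: write A = P · J · P⁻¹ where J is a Jordan canonical form, so e^{tA} = P · e^{tJ} · P⁻¹, and e^{tJ} can be computed block-by-block.

A has Jordan form
J =
  [-1,  1,  0]
  [ 0, -1,  0]
  [ 0,  0, -1]
(up to reordering of blocks).

Per-block formulas:
  For a 1×1 block at λ = -1: exp(t · [-1]) = [e^(-1t)].
  For a 2×2 Jordan block J_2(-1): exp(t · J_2(-1)) = e^(-1t)·(I + t·N), where N is the 2×2 nilpotent shift.

After assembling e^{tJ} and conjugating by P, we get:

e^{tA} =
  [exp(-t), -9*t*exp(-t), -9*t*exp(-t)]
  [0, 2*t*exp(-t) + exp(-t), 2*t*exp(-t)]
  [0, -2*t*exp(-t), -2*t*exp(-t) + exp(-t)]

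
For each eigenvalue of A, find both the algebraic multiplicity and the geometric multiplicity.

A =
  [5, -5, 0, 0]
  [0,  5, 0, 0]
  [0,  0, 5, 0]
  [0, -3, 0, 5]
λ = 5: alg = 4, geom = 3

Step 1 — factor the characteristic polynomial to read off the algebraic multiplicities:
  χ_A(x) = (x - 5)^4

Step 2 — compute geometric multiplicities via the rank-nullity identity g(λ) = n − rank(A − λI):
  rank(A − (5)·I) = 1, so dim ker(A − (5)·I) = n − 1 = 3

Summary:
  λ = 5: algebraic multiplicity = 4, geometric multiplicity = 3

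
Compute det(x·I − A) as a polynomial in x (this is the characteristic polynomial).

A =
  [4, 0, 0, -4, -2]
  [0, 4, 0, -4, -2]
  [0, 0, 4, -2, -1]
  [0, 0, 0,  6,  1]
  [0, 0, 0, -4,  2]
x^5 - 20*x^4 + 160*x^3 - 640*x^2 + 1280*x - 1024

Expanding det(x·I − A) (e.g. by cofactor expansion or by noting that A is similar to its Jordan form J, which has the same characteristic polynomial as A) gives
  χ_A(x) = x^5 - 20*x^4 + 160*x^3 - 640*x^2 + 1280*x - 1024
which factors as (x - 4)^5. The eigenvalues (with algebraic multiplicities) are λ = 4 with multiplicity 5.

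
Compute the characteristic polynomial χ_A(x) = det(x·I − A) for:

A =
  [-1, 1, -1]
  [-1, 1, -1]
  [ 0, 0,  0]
x^3

Expanding det(x·I − A) (e.g. by cofactor expansion or by noting that A is similar to its Jordan form J, which has the same characteristic polynomial as A) gives
  χ_A(x) = x^3
which factors as x^3. The eigenvalues (with algebraic multiplicities) are λ = 0 with multiplicity 3.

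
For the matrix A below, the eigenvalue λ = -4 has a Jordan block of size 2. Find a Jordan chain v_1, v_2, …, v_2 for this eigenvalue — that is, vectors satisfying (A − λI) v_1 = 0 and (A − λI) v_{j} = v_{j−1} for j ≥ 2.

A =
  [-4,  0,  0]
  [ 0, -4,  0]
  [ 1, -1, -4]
A Jordan chain for λ = -4 of length 2:
v_1 = (0, 0, 1)ᵀ
v_2 = (1, 0, 0)ᵀ

Let N = A − (-4)·I. We want v_2 with N^2 v_2 = 0 but N^1 v_2 ≠ 0; then v_{j-1} := N · v_j for j = 2, …, 2.

Pick v_2 = (1, 0, 0)ᵀ.
Then v_1 = N · v_2 = (0, 0, 1)ᵀ.

Sanity check: (A − (-4)·I) v_1 = (0, 0, 0)ᵀ = 0. ✓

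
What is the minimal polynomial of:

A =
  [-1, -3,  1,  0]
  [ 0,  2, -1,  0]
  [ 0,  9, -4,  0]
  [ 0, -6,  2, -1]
x^2 + 2*x + 1

The characteristic polynomial is χ_A(x) = (x + 1)^4, so the eigenvalues are known. The minimal polynomial is
  m_A(x) = Π_λ (x − λ)^{k_λ}
where k_λ is the size of the *largest* Jordan block for λ (equivalently, the smallest k with (A − λI)^k v = 0 for every generalised eigenvector v of λ).

  λ = -1: largest Jordan block has size 2, contributing (x + 1)^2

So m_A(x) = (x + 1)^2 = x^2 + 2*x + 1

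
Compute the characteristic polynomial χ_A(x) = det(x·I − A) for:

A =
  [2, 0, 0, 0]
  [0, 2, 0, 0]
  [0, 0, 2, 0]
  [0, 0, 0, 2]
x^4 - 8*x^3 + 24*x^2 - 32*x + 16

Expanding det(x·I − A) (e.g. by cofactor expansion or by noting that A is similar to its Jordan form J, which has the same characteristic polynomial as A) gives
  χ_A(x) = x^4 - 8*x^3 + 24*x^2 - 32*x + 16
which factors as (x - 2)^4. The eigenvalues (with algebraic multiplicities) are λ = 2 with multiplicity 4.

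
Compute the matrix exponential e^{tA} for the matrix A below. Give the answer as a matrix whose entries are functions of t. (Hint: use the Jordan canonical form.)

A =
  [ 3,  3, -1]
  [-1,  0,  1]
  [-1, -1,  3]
e^{tA} =
  [-t^2*exp(2*t)/2 + t*exp(2*t) + exp(2*t), -t^2*exp(2*t) + 3*t*exp(2*t), t^2*exp(2*t)/2 - t*exp(2*t)]
  [-t*exp(2*t), -2*t*exp(2*t) + exp(2*t), t*exp(2*t)]
  [-t^2*exp(2*t)/2 - t*exp(2*t), -t^2*exp(2*t) - t*exp(2*t), t^2*exp(2*t)/2 + t*exp(2*t) + exp(2*t)]

Strategy: write A = P · J · P⁻¹ where J is a Jordan canonical form, so e^{tA} = P · e^{tJ} · P⁻¹, and e^{tJ} can be computed block-by-block.

A has Jordan form
J =
  [2, 1, 0]
  [0, 2, 1]
  [0, 0, 2]
(up to reordering of blocks).

Per-block formulas:
  For a 3×3 Jordan block J_3(2): exp(t · J_3(2)) = e^(2t)·(I + t·N + (t^2/2)·N^2), where N is the 3×3 nilpotent shift.

After assembling e^{tJ} and conjugating by P, we get:

e^{tA} =
  [-t^2*exp(2*t)/2 + t*exp(2*t) + exp(2*t), -t^2*exp(2*t) + 3*t*exp(2*t), t^2*exp(2*t)/2 - t*exp(2*t)]
  [-t*exp(2*t), -2*t*exp(2*t) + exp(2*t), t*exp(2*t)]
  [-t^2*exp(2*t)/2 - t*exp(2*t), -t^2*exp(2*t) - t*exp(2*t), t^2*exp(2*t)/2 + t*exp(2*t) + exp(2*t)]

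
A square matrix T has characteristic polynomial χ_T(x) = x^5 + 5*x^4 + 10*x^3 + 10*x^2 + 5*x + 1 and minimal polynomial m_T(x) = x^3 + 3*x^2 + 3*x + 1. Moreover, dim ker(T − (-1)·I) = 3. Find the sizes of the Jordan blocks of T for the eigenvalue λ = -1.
Block sizes for λ = -1: [3, 1, 1]

Step 1 — from the characteristic polynomial, algebraic multiplicity of λ = -1 is 5. From dim ker(T − (-1)·I) = 3, there are exactly 3 Jordan blocks for λ = -1.
Step 2 — from the minimal polynomial, the factor (x + 1)^3 tells us the largest block for λ = -1 has size 3.
Step 3 — with total size 5, 3 blocks, and largest block 3, the block sizes (in nonincreasing order) are [3, 1, 1].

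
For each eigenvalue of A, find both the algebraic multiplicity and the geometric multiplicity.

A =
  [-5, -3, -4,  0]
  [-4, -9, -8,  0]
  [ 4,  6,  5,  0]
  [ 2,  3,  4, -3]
λ = -3: alg = 4, geom = 3

Step 1 — factor the characteristic polynomial to read off the algebraic multiplicities:
  χ_A(x) = (x + 3)^4

Step 2 — compute geometric multiplicities via the rank-nullity identity g(λ) = n − rank(A − λI):
  rank(A − (-3)·I) = 1, so dim ker(A − (-3)·I) = n − 1 = 3

Summary:
  λ = -3: algebraic multiplicity = 4, geometric multiplicity = 3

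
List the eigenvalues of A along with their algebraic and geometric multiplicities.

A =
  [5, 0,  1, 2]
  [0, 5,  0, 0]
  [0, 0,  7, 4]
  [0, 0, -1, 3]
λ = 5: alg = 4, geom = 3

Step 1 — factor the characteristic polynomial to read off the algebraic multiplicities:
  χ_A(x) = (x - 5)^4

Step 2 — compute geometric multiplicities via the rank-nullity identity g(λ) = n − rank(A − λI):
  rank(A − (5)·I) = 1, so dim ker(A − (5)·I) = n − 1 = 3

Summary:
  λ = 5: algebraic multiplicity = 4, geometric multiplicity = 3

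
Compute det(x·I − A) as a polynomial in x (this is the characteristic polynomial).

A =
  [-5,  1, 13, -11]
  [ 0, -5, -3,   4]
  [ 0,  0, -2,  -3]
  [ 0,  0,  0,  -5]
x^4 + 17*x^3 + 105*x^2 + 275*x + 250

Expanding det(x·I − A) (e.g. by cofactor expansion or by noting that A is similar to its Jordan form J, which has the same characteristic polynomial as A) gives
  χ_A(x) = x^4 + 17*x^3 + 105*x^2 + 275*x + 250
which factors as (x + 2)*(x + 5)^3. The eigenvalues (with algebraic multiplicities) are λ = -5 with multiplicity 3, λ = -2 with multiplicity 1.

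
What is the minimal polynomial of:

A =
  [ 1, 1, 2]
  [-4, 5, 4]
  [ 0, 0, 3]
x^2 - 6*x + 9

The characteristic polynomial is χ_A(x) = (x - 3)^3, so the eigenvalues are known. The minimal polynomial is
  m_A(x) = Π_λ (x − λ)^{k_λ}
where k_λ is the size of the *largest* Jordan block for λ (equivalently, the smallest k with (A − λI)^k v = 0 for every generalised eigenvector v of λ).

  λ = 3: largest Jordan block has size 2, contributing (x − 3)^2

So m_A(x) = (x - 3)^2 = x^2 - 6*x + 9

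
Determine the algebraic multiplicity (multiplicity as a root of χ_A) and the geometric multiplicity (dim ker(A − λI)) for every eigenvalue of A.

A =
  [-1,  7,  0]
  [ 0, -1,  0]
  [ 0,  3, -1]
λ = -1: alg = 3, geom = 2

Step 1 — factor the characteristic polynomial to read off the algebraic multiplicities:
  χ_A(x) = (x + 1)^3

Step 2 — compute geometric multiplicities via the rank-nullity identity g(λ) = n − rank(A − λI):
  rank(A − (-1)·I) = 1, so dim ker(A − (-1)·I) = n − 1 = 2

Summary:
  λ = -1: algebraic multiplicity = 3, geometric multiplicity = 2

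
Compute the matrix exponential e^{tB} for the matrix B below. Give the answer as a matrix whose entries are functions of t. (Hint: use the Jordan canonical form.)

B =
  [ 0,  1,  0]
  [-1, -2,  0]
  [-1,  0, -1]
e^{tB} =
  [t*exp(-t) + exp(-t), t*exp(-t), 0]
  [-t*exp(-t), -t*exp(-t) + exp(-t), 0]
  [-t^2*exp(-t)/2 - t*exp(-t), -t^2*exp(-t)/2, exp(-t)]

Strategy: write B = P · J · P⁻¹ where J is a Jordan canonical form, so e^{tB} = P · e^{tJ} · P⁻¹, and e^{tJ} can be computed block-by-block.

B has Jordan form
J =
  [-1,  1,  0]
  [ 0, -1,  1]
  [ 0,  0, -1]
(up to reordering of blocks).

Per-block formulas:
  For a 3×3 Jordan block J_3(-1): exp(t · J_3(-1)) = e^(-1t)·(I + t·N + (t^2/2)·N^2), where N is the 3×3 nilpotent shift.

After assembling e^{tJ} and conjugating by P, we get:

e^{tB} =
  [t*exp(-t) + exp(-t), t*exp(-t), 0]
  [-t*exp(-t), -t*exp(-t) + exp(-t), 0]
  [-t^2*exp(-t)/2 - t*exp(-t), -t^2*exp(-t)/2, exp(-t)]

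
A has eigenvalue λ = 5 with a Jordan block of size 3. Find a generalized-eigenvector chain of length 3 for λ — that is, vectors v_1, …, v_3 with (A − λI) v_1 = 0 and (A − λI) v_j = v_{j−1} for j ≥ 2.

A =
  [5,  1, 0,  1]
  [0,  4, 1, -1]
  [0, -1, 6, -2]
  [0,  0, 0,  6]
A Jordan chain for λ = 5 of length 3:
v_1 = (-1, 0, 0, 0)ᵀ
v_2 = (1, -1, -1, 0)ᵀ
v_3 = (0, 1, 0, 0)ᵀ

Let N = A − (5)·I. We want v_3 with N^3 v_3 = 0 but N^2 v_3 ≠ 0; then v_{j-1} := N · v_j for j = 3, …, 2.

Pick v_3 = (0, 1, 0, 0)ᵀ.
Then v_2 = N · v_3 = (1, -1, -1, 0)ᵀ.
Then v_1 = N · v_2 = (-1, 0, 0, 0)ᵀ.

Sanity check: (A − (5)·I) v_1 = (0, 0, 0, 0)ᵀ = 0. ✓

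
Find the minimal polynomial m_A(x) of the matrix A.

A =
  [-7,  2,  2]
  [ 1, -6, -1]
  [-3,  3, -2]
x^2 + 10*x + 25

The characteristic polynomial is χ_A(x) = (x + 5)^3, so the eigenvalues are known. The minimal polynomial is
  m_A(x) = Π_λ (x − λ)^{k_λ}
where k_λ is the size of the *largest* Jordan block for λ (equivalently, the smallest k with (A − λI)^k v = 0 for every generalised eigenvector v of λ).

  λ = -5: largest Jordan block has size 2, contributing (x + 5)^2

So m_A(x) = (x + 5)^2 = x^2 + 10*x + 25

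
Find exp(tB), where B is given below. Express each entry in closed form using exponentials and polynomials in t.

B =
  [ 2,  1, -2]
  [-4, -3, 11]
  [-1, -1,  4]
e^{tB} =
  [-t^2*exp(t)/2 + t*exp(t) + exp(t), -t^2*exp(t)/2 + t*exp(t), 3*t^2*exp(t)/2 - 2*t*exp(t)]
  [t^2*exp(t)/2 - 4*t*exp(t), t^2*exp(t)/2 - 4*t*exp(t) + exp(t), -3*t^2*exp(t)/2 + 11*t*exp(t)]
  [-t*exp(t), -t*exp(t), 3*t*exp(t) + exp(t)]

Strategy: write B = P · J · P⁻¹ where J is a Jordan canonical form, so e^{tB} = P · e^{tJ} · P⁻¹, and e^{tJ} can be computed block-by-block.

B has Jordan form
J =
  [1, 1, 0]
  [0, 1, 1]
  [0, 0, 1]
(up to reordering of blocks).

Per-block formulas:
  For a 3×3 Jordan block J_3(1): exp(t · J_3(1)) = e^(1t)·(I + t·N + (t^2/2)·N^2), where N is the 3×3 nilpotent shift.

After assembling e^{tJ} and conjugating by P, we get:

e^{tB} =
  [-t^2*exp(t)/2 + t*exp(t) + exp(t), -t^2*exp(t)/2 + t*exp(t), 3*t^2*exp(t)/2 - 2*t*exp(t)]
  [t^2*exp(t)/2 - 4*t*exp(t), t^2*exp(t)/2 - 4*t*exp(t) + exp(t), -3*t^2*exp(t)/2 + 11*t*exp(t)]
  [-t*exp(t), -t*exp(t), 3*t*exp(t) + exp(t)]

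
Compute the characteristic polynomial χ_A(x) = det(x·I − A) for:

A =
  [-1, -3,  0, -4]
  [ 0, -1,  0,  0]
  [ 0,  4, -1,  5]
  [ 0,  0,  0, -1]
x^4 + 4*x^3 + 6*x^2 + 4*x + 1

Expanding det(x·I − A) (e.g. by cofactor expansion or by noting that A is similar to its Jordan form J, which has the same characteristic polynomial as A) gives
  χ_A(x) = x^4 + 4*x^3 + 6*x^2 + 4*x + 1
which factors as (x + 1)^4. The eigenvalues (with algebraic multiplicities) are λ = -1 with multiplicity 4.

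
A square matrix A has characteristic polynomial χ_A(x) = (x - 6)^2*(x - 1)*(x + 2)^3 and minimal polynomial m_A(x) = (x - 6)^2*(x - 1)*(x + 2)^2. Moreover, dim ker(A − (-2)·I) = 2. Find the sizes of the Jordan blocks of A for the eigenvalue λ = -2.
Block sizes for λ = -2: [2, 1]

Step 1 — from the characteristic polynomial, algebraic multiplicity of λ = -2 is 3. From dim ker(A − (-2)·I) = 2, there are exactly 2 Jordan blocks for λ = -2.
Step 2 — from the minimal polynomial, the factor (x + 2)^2 tells us the largest block for λ = -2 has size 2.
Step 3 — with total size 3, 2 blocks, and largest block 2, the block sizes (in nonincreasing order) are [2, 1].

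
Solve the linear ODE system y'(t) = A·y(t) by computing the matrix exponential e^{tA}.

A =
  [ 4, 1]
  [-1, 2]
e^{tA} =
  [t*exp(3*t) + exp(3*t), t*exp(3*t)]
  [-t*exp(3*t), -t*exp(3*t) + exp(3*t)]

Strategy: write A = P · J · P⁻¹ where J is a Jordan canonical form, so e^{tA} = P · e^{tJ} · P⁻¹, and e^{tJ} can be computed block-by-block.

A has Jordan form
J =
  [3, 1]
  [0, 3]
(up to reordering of blocks).

Per-block formulas:
  For a 2×2 Jordan block J_2(3): exp(t · J_2(3)) = e^(3t)·(I + t·N), where N is the 2×2 nilpotent shift.

After assembling e^{tJ} and conjugating by P, we get:

e^{tA} =
  [t*exp(3*t) + exp(3*t), t*exp(3*t)]
  [-t*exp(3*t), -t*exp(3*t) + exp(3*t)]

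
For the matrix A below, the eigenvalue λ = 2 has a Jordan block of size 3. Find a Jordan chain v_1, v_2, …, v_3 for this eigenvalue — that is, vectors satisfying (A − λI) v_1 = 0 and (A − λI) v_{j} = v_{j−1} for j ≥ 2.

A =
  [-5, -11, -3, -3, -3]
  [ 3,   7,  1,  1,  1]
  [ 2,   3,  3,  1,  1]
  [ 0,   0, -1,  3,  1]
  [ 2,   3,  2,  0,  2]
A Jordan chain for λ = 2 of length 3:
v_1 = (4, -2, -1, 0, -1)ᵀ
v_2 = (-7, 3, 2, 0, 2)ᵀ
v_3 = (1, 0, 0, 0, 0)ᵀ

Let N = A − (2)·I. We want v_3 with N^3 v_3 = 0 but N^2 v_3 ≠ 0; then v_{j-1} := N · v_j for j = 3, …, 2.

Pick v_3 = (1, 0, 0, 0, 0)ᵀ.
Then v_2 = N · v_3 = (-7, 3, 2, 0, 2)ᵀ.
Then v_1 = N · v_2 = (4, -2, -1, 0, -1)ᵀ.

Sanity check: (A − (2)·I) v_1 = (0, 0, 0, 0, 0)ᵀ = 0. ✓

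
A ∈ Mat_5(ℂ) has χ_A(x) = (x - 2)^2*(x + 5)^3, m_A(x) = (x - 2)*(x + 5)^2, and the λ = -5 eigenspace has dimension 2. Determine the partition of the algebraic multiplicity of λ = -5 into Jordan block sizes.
Block sizes for λ = -5: [2, 1]

Step 1 — from the characteristic polynomial, algebraic multiplicity of λ = -5 is 3. From dim ker(A − (-5)·I) = 2, there are exactly 2 Jordan blocks for λ = -5.
Step 2 — from the minimal polynomial, the factor (x + 5)^2 tells us the largest block for λ = -5 has size 2.
Step 3 — with total size 3, 2 blocks, and largest block 2, the block sizes (in nonincreasing order) are [2, 1].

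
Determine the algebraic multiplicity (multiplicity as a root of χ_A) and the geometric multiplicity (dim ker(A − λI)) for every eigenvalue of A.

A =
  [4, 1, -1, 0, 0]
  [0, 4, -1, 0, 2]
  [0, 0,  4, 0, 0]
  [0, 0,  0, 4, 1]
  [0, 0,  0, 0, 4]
λ = 4: alg = 5, geom = 2

Step 1 — factor the characteristic polynomial to read off the algebraic multiplicities:
  χ_A(x) = (x - 4)^5

Step 2 — compute geometric multiplicities via the rank-nullity identity g(λ) = n − rank(A − λI):
  rank(A − (4)·I) = 3, so dim ker(A − (4)·I) = n − 3 = 2

Summary:
  λ = 4: algebraic multiplicity = 5, geometric multiplicity = 2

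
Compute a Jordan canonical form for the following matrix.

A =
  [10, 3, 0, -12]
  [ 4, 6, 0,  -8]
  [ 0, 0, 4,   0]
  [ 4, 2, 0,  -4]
J_2(4) ⊕ J_1(4) ⊕ J_1(4)

The characteristic polynomial is
  det(x·I − A) = x^4 - 16*x^3 + 96*x^2 - 256*x + 256 = (x - 4)^4

Eigenvalues and multiplicities (the geometric multiplicity of λ is n − rank(A − λI), which equals the number of Jordan blocks for λ):
  λ = 4: algebraic multiplicity = 4, geometric multiplicity = 3

Determining the block sizes for each eigenvalue:
  λ = 4: 3 blocks summing to 4 forces exactly one block of size 2 and the rest size 1 → block sizes [2, 1, 1]

Assembling the blocks gives a Jordan form
J =
  [4, 1, 0, 0]
  [0, 4, 0, 0]
  [0, 0, 4, 0]
  [0, 0, 0, 4]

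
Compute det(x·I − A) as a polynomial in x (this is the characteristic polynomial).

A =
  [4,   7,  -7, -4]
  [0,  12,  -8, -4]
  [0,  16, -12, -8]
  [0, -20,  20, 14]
x^4 - 18*x^3 + 120*x^2 - 352*x + 384

Expanding det(x·I − A) (e.g. by cofactor expansion or by noting that A is similar to its Jordan form J, which has the same characteristic polynomial as A) gives
  χ_A(x) = x^4 - 18*x^3 + 120*x^2 - 352*x + 384
which factors as (x - 6)*(x - 4)^3. The eigenvalues (with algebraic multiplicities) are λ = 4 with multiplicity 3, λ = 6 with multiplicity 1.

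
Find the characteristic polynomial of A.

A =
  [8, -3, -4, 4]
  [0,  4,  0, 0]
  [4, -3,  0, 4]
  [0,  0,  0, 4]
x^4 - 16*x^3 + 96*x^2 - 256*x + 256

Expanding det(x·I − A) (e.g. by cofactor expansion or by noting that A is similar to its Jordan form J, which has the same characteristic polynomial as A) gives
  χ_A(x) = x^4 - 16*x^3 + 96*x^2 - 256*x + 256
which factors as (x - 4)^4. The eigenvalues (with algebraic multiplicities) are λ = 4 with multiplicity 4.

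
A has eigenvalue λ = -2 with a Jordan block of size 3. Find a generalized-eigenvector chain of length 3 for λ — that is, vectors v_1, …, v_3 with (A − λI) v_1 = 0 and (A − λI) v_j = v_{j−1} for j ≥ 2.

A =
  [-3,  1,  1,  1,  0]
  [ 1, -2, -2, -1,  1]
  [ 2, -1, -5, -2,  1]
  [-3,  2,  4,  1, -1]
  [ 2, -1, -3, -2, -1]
A Jordan chain for λ = -2 of length 3:
v_1 = (1, 0, -1, 2, -1)ᵀ
v_2 = (-1, 1, 2, -3, 2)ᵀ
v_3 = (1, 0, 0, 0, 0)ᵀ

Let N = A − (-2)·I. We want v_3 with N^3 v_3 = 0 but N^2 v_3 ≠ 0; then v_{j-1} := N · v_j for j = 3, …, 2.

Pick v_3 = (1, 0, 0, 0, 0)ᵀ.
Then v_2 = N · v_3 = (-1, 1, 2, -3, 2)ᵀ.
Then v_1 = N · v_2 = (1, 0, -1, 2, -1)ᵀ.

Sanity check: (A − (-2)·I) v_1 = (0, 0, 0, 0, 0)ᵀ = 0. ✓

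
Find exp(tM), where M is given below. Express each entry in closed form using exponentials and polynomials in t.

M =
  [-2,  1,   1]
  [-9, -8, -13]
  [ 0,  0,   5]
e^{tM} =
  [3*t*exp(-5*t) + exp(-5*t), t*exp(-5*t), t*exp(-5*t)]
  [-9*t*exp(-5*t), -3*t*exp(-5*t) + exp(-5*t), -3*t*exp(-5*t) - exp(5*t) + exp(-5*t)]
  [0, 0, exp(5*t)]

Strategy: write M = P · J · P⁻¹ where J is a Jordan canonical form, so e^{tM} = P · e^{tJ} · P⁻¹, and e^{tJ} can be computed block-by-block.

M has Jordan form
J =
  [-5,  1, 0]
  [ 0, -5, 0]
  [ 0,  0, 5]
(up to reordering of blocks).

Per-block formulas:
  For a 1×1 block at λ = 5: exp(t · [5]) = [e^(5t)].
  For a 2×2 Jordan block J_2(-5): exp(t · J_2(-5)) = e^(-5t)·(I + t·N), where N is the 2×2 nilpotent shift.

After assembling e^{tJ} and conjugating by P, we get:

e^{tM} =
  [3*t*exp(-5*t) + exp(-5*t), t*exp(-5*t), t*exp(-5*t)]
  [-9*t*exp(-5*t), -3*t*exp(-5*t) + exp(-5*t), -3*t*exp(-5*t) - exp(5*t) + exp(-5*t)]
  [0, 0, exp(5*t)]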